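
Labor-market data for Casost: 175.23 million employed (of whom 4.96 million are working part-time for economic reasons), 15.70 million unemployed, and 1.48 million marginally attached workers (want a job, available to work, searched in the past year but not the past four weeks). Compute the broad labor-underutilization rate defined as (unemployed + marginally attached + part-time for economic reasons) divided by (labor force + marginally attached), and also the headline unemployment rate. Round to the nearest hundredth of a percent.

Broad underutilization rate ≈ 11.51%; headline unemployment rate ≈ 8.22%.

Labor force = 175.23 + 15.70 = 190.93 million.
Numerator = 15.70 + 1.48 + 4.96 = 22.14 million.
Denominator = 190.93 + 1.48 = 192.41 million.
Broad rate = 22.14 / 192.41 = 11.51%.
Headline unemployment rate = 15.70 / 190.93 = 8.22%.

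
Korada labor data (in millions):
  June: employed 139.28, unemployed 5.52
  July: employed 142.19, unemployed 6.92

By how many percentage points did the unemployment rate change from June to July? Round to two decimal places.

June: labor force = 139.28 + 5.52 = 144.80; u = 5.52/144.80 = 3.81%.
July: labor force = 142.19 + 6.92 = 149.11; u = 6.92/149.11 = 4.64%.
Change = 4.64% − 3.81% = +0.83 pp.

The unemployment rate changed by +0.83 percentage points.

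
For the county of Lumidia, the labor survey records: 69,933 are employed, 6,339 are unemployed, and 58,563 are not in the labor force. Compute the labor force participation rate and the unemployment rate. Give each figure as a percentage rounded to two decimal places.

Labor force participation rate ≈ 56.57%; unemployment rate ≈ 8.31%.

Labor force = employed + unemployed = 69,933 + 6,339 = 76,272.
Working-age population = 76,272 + 58,563 = 134,835.
Unemployment rate = 6,339 / 76,272 = 8.31%.
Labor force participation rate = 76,272 / 134,835 = 56.57%.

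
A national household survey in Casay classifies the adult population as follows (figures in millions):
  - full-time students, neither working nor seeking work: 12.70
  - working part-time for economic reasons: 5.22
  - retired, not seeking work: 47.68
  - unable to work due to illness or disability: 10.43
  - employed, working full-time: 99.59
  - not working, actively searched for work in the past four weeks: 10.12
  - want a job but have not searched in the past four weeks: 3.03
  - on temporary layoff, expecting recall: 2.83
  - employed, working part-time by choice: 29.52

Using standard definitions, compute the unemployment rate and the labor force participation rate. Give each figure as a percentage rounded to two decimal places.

Employed = 5.22 + 99.59 + 29.52 = 134.33 million (anyone who worked, including part-time for economic reasons, counts as employed).
Unemployed = 10.12 + 2.83 = 12.95 million (jobless and actively searching, or on temporary layoff).
Labor force = 134.33 + 12.95 = 147.28 million.
Not in labor force = 12.70 + 47.68 + 10.43 + 3.03 = 73.84 million (those not working and not actively searching are outside the labor force — including those who want a job but have given up searching).
Civilian working-age population = 147.28 + 73.84 = 221.12 million.
Unemployment rate = 12.95 / 147.28 = 8.79%.
Labor force participation rate = 147.28 / 221.12 = 66.61%.

Unemployment rate ≈ 8.79%; labor force participation rate ≈ 66.61%.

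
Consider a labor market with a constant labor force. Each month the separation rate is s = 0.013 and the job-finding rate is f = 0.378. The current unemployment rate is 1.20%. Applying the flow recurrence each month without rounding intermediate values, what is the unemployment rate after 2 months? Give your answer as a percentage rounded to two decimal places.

Unemployment rate after two months ≈ 2.54%.

With a fixed labor force, u_{t+1} = u_t + s·(1−u_t) − f·u_t = u_t·(1−s−f) + s.
Here 1−s−f = 0.609 and s = 0.013.
u_1 = 0.012000 × 0.609 + 0.013 = 0.020308.
u_2 = 0.020308 × 0.609 + 0.013 = 0.025368.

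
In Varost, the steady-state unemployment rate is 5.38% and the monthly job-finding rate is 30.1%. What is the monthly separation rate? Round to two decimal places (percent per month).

From u* = s/(s+f): s = u·f/(1−u).
s = 0.0538 × 30.1 / (1 − 0.0538) = 1.6194 / 0.9462 ≈ 1.71% per month.

Separation rate ≈ 1.71% per month.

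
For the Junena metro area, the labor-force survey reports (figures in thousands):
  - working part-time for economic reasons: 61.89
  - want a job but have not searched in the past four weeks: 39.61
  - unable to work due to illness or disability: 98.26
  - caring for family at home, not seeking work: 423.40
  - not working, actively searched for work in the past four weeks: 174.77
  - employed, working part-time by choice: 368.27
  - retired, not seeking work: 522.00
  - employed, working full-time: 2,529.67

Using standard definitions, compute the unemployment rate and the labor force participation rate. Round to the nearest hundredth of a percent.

Unemployment rate ≈ 5.58%; labor force participation rate ≈ 74.32%.

Employed = 61.89 + 368.27 + 2,529.67 = 2,959.83 thousand (anyone who worked, including part-time for economic reasons, counts as employed).
Unemployed = 174.77 thousand.
Labor force = 2,959.83 + 174.77 = 3,134.60 thousand.
Not in labor force = 39.61 + 98.26 + 423.40 + 522.00 = 1,083.27 thousand (those not working and not actively searching are outside the labor force — including those who want a job but have given up searching).
Civilian working-age population = 3,134.60 + 1,083.27 = 4,217.87 thousand.
Unemployment rate = 174.77 / 3,134.60 = 5.58%.
Labor force participation rate = 3,134.60 / 4,217.87 = 74.32%.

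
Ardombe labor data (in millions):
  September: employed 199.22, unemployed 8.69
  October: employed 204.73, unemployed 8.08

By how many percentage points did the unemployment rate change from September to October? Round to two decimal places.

September: labor force = 199.22 + 8.69 = 207.91; u = 8.69/207.91 = 4.18%.
October: labor force = 204.73 + 8.08 = 212.81; u = 8.08/212.81 = 3.80%.
Change = 3.80% − 4.18% = −0.38 pp.

The unemployment rate changed by −0.38 percentage points.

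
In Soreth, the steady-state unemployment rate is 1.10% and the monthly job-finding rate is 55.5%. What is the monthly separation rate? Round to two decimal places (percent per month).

Separation rate ≈ 0.62% per month.

From u* = s/(s+f): s = u·f/(1−u).
s = 0.0110 × 55.5 / (1 − 0.0110) = 0.6105 / 0.9890 ≈ 0.62% per month.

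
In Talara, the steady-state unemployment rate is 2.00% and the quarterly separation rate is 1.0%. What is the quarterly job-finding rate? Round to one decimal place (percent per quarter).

From u* = s/(s+f): f = s·(1−u)/u.
f = 1.0 × (1 − 0.0200) / 0.0200 = 0.9800 / 0.0200 ≈ 49.0% per quarter.

Job-finding rate ≈ 49.0% per quarter.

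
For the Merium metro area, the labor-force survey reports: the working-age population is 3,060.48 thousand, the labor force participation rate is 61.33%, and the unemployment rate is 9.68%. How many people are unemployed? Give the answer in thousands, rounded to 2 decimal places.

Labor force = 0.6133 × 3,060.48 = 1,876.99 thousand.
Unemployed = 0.0968 × 1,876.99 ≈ 181.69 thousand.

About 181.69 thousand are unemployed.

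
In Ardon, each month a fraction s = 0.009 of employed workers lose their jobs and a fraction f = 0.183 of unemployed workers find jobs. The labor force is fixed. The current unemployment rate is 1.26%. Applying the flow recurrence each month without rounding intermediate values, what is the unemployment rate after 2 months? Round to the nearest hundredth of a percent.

Unemployment rate after two months ≈ 2.45%.

With a fixed labor force, u_{t+1} = u_t + s·(1−u_t) − f·u_t = u_t·(1−s−f) + s.
Here 1−s−f = 0.808 and s = 0.009.
u_1 = 0.012600 × 0.808 + 0.009 = 0.019181.
u_2 = 0.019181 × 0.808 + 0.009 = 0.024498.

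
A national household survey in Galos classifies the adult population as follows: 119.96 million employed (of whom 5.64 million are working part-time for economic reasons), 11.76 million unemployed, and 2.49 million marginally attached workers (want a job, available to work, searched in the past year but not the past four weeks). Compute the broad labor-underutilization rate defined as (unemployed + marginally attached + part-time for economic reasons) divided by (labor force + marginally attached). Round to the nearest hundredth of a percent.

Broad underutilization rate ≈ 14.82%.

Labor force = 119.96 + 11.76 = 131.72 million.
Numerator = 11.76 + 2.49 + 5.64 = 19.89 million.
Denominator = 131.72 + 2.49 = 134.21 million.
Broad rate = 19.89 / 134.21 = 14.82%.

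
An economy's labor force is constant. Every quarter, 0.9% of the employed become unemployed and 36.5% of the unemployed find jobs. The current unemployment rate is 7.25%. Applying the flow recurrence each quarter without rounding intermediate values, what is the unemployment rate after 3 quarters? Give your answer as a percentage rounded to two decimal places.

With a fixed labor force, u_{t+1} = u_t + s·(1−u_t) − f·u_t = u_t·(1−s−f) + s.
Here 1−s−f = 0.626 and s = 0.009.
u_1 = 0.072500 × 0.626 + 0.009 = 0.054385.
u_2 = 0.054385 × 0.626 + 0.009 = 0.043045.
u_3 = 0.043045 × 0.626 + 0.009 = 0.035946.

Unemployment rate after three quarters ≈ 3.59%.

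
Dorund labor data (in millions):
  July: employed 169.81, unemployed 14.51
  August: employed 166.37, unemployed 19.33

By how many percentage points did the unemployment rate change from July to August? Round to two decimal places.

July: labor force = 169.81 + 14.51 = 184.32; u = 14.51/184.32 = 7.87%.
August: labor force = 166.37 + 19.33 = 185.70; u = 19.33/185.70 = 10.41%.
Change = 10.41% − 7.87% = +2.54 pp.

The unemployment rate changed by +2.54 percentage points.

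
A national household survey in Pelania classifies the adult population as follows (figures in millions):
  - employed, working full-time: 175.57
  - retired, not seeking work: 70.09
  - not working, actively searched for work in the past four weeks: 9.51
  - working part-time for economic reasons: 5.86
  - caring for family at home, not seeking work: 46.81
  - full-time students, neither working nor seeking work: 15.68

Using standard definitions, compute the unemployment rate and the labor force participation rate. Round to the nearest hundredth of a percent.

Unemployment rate ≈ 4.98%; labor force participation rate ≈ 59.02%.

Employed = 175.57 + 5.86 = 181.43 million (anyone who worked, including part-time for economic reasons, counts as employed).
Unemployed = 9.51 million.
Labor force = 181.43 + 9.51 = 190.94 million.
Not in labor force = 70.09 + 46.81 + 15.68 = 132.58 million (those not working and not actively searching are outside the labor force).
Civilian working-age population = 190.94 + 132.58 = 323.52 million.
Unemployment rate = 9.51 / 190.94 = 4.98%.
Labor force participation rate = 190.94 / 323.52 = 59.02%.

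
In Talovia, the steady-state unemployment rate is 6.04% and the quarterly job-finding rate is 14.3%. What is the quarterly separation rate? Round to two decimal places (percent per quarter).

From u* = s/(s+f): s = u·f/(1−u).
s = 0.0604 × 14.3 / (1 − 0.0604) = 0.8637 / 0.9396 ≈ 0.92% per quarter.

Separation rate ≈ 0.92% per quarter.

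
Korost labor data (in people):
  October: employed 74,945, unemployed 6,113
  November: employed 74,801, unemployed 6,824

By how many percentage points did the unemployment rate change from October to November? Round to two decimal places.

October: labor force = 74,945 + 6,113 = 81,058; u = 6,113/81,058 = 7.54%.
November: labor force = 74,801 + 6,824 = 81,625; u = 6,824/81,625 = 8.36%.
Change = 8.36% − 7.54% = +0.82 pp.

The unemployment rate changed by +0.82 percentage points.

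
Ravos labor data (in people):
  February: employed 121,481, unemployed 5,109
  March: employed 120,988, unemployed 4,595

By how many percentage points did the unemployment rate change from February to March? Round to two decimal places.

February: labor force = 121,481 + 5,109 = 126,590; u = 5,109/126,590 = 4.04%.
March: labor force = 120,988 + 4,595 = 125,583; u = 4,595/125,583 = 3.66%.
Change = 3.66% − 4.04% = −0.38 pp.

The unemployment rate changed by −0.38 percentage points.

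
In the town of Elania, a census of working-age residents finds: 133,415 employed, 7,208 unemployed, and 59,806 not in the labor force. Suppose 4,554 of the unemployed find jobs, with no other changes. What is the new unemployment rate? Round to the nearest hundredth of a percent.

Initially, labor force = 133,415 + 7,208 = 140,623, so u = 7,208/140,623 = 5.13%.
After the change, unemployed falls and employed rises by 4,554; labor force unchanged → E = 137,969, U = 2,654, labor force = 140,623.
New unemployment rate = 2,654 / 140,623 = 1.89%.

New unemployment rate ≈ 1.89%.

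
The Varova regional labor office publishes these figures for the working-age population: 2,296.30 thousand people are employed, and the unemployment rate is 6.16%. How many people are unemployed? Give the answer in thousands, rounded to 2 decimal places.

About 150.74 thousand are unemployed.

Let U be the number unemployed. The labor force is E + U, and U/(E+U) = 0.0616.
So U = 0.0616 × 2,296.30 / (1 − 0.0616) = 141.4521 / 0.9384 ≈ 150.74 thousand.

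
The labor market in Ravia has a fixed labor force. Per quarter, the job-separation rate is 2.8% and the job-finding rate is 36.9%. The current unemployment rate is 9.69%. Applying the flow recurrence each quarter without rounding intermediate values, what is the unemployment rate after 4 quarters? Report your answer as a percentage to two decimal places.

Unemployment rate after four quarters ≈ 7.40%.

With a fixed labor force, u_{t+1} = u_t + s·(1−u_t) − f·u_t = u_t·(1−s−f) + s.
Here 1−s−f = 0.603 and s = 0.028.
u_1 = 0.096900 × 0.603 + 0.028 = 0.086431.
u_2 = 0.086431 × 0.603 + 0.028 = 0.080118.
u_3 = 0.080118 × 0.603 + 0.028 = 0.076311.
u_4 = 0.076311 × 0.603 + 0.028 = 0.074016.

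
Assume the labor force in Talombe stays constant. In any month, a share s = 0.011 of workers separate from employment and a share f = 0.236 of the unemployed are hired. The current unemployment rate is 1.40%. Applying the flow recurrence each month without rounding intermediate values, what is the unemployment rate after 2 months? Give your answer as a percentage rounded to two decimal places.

Unemployment rate after two months ≈ 2.72%.

With a fixed labor force, u_{t+1} = u_t + s·(1−u_t) − f·u_t = u_t·(1−s−f) + s.
Here 1−s−f = 0.753 and s = 0.011.
u_1 = 0.014000 × 0.753 + 0.011 = 0.021542.
u_2 = 0.021542 × 0.753 + 0.011 = 0.027221.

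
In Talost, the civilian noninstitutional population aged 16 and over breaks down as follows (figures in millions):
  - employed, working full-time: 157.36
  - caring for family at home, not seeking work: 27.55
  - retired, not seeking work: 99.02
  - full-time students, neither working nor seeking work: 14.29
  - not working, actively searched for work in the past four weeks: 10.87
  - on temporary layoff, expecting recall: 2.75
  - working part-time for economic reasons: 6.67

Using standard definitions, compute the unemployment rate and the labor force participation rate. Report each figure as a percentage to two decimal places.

Unemployment rate ≈ 7.67%; labor force participation rate ≈ 55.78%.

Employed = 157.36 + 6.67 = 164.03 million (anyone who worked, including part-time for economic reasons, counts as employed).
Unemployed = 10.87 + 2.75 = 13.62 million (jobless and actively searching, or on temporary layoff).
Labor force = 164.03 + 13.62 = 177.65 million.
Not in labor force = 27.55 + 99.02 + 14.29 = 140.86 million (those not working and not actively searching are outside the labor force).
Civilian working-age population = 177.65 + 140.86 = 318.51 million.
Unemployment rate = 13.62 / 177.65 = 7.67%.
Labor force participation rate = 177.65 / 318.51 = 55.78%.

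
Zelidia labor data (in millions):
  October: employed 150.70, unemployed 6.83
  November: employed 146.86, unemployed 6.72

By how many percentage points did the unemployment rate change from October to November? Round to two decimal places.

October: labor force = 150.70 + 6.83 = 157.53; u = 6.83/157.53 = 4.34%.
November: labor force = 146.86 + 6.72 = 153.58; u = 6.72/153.58 = 4.38%.
Change = 4.38% − 4.34% = +0.04 pp.

The unemployment rate changed by +0.04 percentage points.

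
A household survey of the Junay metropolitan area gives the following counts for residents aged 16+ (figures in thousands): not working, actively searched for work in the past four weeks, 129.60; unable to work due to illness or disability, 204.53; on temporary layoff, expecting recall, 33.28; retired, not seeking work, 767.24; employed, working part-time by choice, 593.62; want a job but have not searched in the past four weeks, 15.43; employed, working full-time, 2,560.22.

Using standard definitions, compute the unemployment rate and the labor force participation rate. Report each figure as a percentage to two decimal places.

Employed = 593.62 + 2,560.22 = 3,153.84 thousand.
Unemployed = 129.60 + 33.28 = 162.88 thousand (jobless and actively searching, or on temporary layoff).
Labor force = 3,153.84 + 162.88 = 3,316.72 thousand.
Not in labor force = 204.53 + 767.24 + 15.43 = 987.20 thousand (those not working and not actively searching are outside the labor force — including those who want a job but have given up searching).
Civilian working-age population = 3,316.72 + 987.20 = 4,303.92 thousand.
Unemployment rate = 162.88 / 3,316.72 = 4.91%.
Labor force participation rate = 3,316.72 / 4,303.92 = 77.06%.

Unemployment rate ≈ 4.91%; labor force participation rate ≈ 77.06%.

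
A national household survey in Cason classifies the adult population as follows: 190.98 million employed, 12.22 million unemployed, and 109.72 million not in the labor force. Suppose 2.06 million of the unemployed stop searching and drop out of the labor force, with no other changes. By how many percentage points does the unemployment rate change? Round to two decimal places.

Initially, labor force = 190.98 + 12.22 = 203.20 million, so u = 12.22/203.20 = 6.01%.
After the change, unemployed and labor force both fall by 2.06 → E = 190.98, U = 10.16, labor force = 201.14 million.
New unemployment rate = 10.16 / 201.14 = 5.05%.
Change = 5.05% − 6.01% = −0.96 percentage points.

The unemployment rate changes by −0.96 percentage points.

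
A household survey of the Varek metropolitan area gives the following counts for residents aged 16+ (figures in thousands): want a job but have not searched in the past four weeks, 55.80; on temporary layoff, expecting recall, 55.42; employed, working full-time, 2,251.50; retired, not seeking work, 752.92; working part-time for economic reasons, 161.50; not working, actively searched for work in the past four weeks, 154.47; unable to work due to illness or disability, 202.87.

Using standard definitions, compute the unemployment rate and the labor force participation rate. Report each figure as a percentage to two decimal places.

Employed = 2,251.50 + 161.50 = 2,413.00 thousand (anyone who worked, including part-time for economic reasons, counts as employed).
Unemployed = 55.42 + 154.47 = 209.89 thousand (jobless and actively searching, or on temporary layoff).
Labor force = 2,413.00 + 209.89 = 2,622.89 thousand.
Not in labor force = 55.80 + 752.92 + 202.87 = 1,011.59 thousand (those not working and not actively searching are outside the labor force — including those who want a job but have given up searching).
Civilian working-age population = 2,622.89 + 1,011.59 = 3,634.48 thousand.
Unemployment rate = 209.89 / 2,622.89 = 8.00%.
Labor force participation rate = 2,622.89 / 3,634.48 = 72.17%.

Unemployment rate ≈ 8.00%; labor force participation rate ≈ 72.17%.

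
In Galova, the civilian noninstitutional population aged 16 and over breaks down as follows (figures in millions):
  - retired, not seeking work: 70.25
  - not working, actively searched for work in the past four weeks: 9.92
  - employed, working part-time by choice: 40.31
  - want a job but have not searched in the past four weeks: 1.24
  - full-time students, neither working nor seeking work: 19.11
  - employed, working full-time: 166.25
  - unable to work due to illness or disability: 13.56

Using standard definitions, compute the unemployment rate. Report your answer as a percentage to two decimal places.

Unemployment rate ≈ 4.58%.

Employed = 40.31 + 166.25 = 206.56 million.
Unemployed = 9.92 million.
Labor force = 206.56 + 9.92 = 216.48 million.
Unemployment rate = 9.92 / 216.48 = 4.58%.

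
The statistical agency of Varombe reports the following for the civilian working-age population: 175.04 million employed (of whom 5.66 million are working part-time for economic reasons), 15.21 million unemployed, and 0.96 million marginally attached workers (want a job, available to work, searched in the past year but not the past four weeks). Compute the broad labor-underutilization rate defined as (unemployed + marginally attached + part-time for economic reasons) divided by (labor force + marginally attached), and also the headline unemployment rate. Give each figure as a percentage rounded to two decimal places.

Broad underutilization rate ≈ 11.42%; headline unemployment rate ≈ 7.99%.

Labor force = 175.04 + 15.21 = 190.25 million.
Numerator = 15.21 + 0.96 + 5.66 = 21.83 million.
Denominator = 190.25 + 0.96 = 191.21 million.
Broad rate = 21.83 / 191.21 = 11.42%.
Headline unemployment rate = 15.21 / 190.25 = 7.99%.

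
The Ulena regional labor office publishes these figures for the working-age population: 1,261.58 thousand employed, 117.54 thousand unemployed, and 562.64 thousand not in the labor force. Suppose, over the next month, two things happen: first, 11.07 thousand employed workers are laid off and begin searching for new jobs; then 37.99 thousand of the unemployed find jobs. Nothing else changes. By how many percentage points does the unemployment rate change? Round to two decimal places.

The unemployment rate changes by −1.95 percentage points.

Initially, labor force = 1,261.58 + 117.54 = 1,379.12 thousand, so u = 117.54/1,379.12 = 8.52%.
After the first change, employed falls and unemployed rises by 11.07; labor force unchanged → E = 1,250.51, U = 128.61, labor force = 1,379.12 thousand.
After the second change, unemployed falls and employed rises by 37.99; labor force unchanged → E = 1,288.50, U = 90.62, labor force = 1,379.12 thousand.
New unemployment rate = 90.62 / 1,379.12 = 6.57%.
Change = 6.57% − 8.52% = −1.95 percentage points.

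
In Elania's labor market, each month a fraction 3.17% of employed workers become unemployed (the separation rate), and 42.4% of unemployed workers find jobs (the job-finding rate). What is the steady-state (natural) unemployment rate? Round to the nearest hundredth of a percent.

Steady-state unemployment rate ≈ 6.96%.

At steady state the flows balance: s·E = f·U, so U/(E+U) = s/(s+f).
u* = 3.17 / (3.17 + 42.4) = 3.17 / 45.57 = 6.96%.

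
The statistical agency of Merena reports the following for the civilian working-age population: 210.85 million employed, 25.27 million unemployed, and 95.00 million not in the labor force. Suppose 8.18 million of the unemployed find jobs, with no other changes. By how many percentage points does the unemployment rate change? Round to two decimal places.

The unemployment rate changes by −3.46 percentage points.

Initially, labor force = 210.85 + 25.27 = 236.12 million, so u = 25.27/236.12 = 10.70%.
After the change, unemployed falls and employed rises by 8.18; labor force unchanged → E = 219.03, U = 17.09, labor force = 236.12 million.
New unemployment rate = 17.09 / 236.12 = 7.24%.
Change = 7.24% − 10.70% = −3.46 percentage points.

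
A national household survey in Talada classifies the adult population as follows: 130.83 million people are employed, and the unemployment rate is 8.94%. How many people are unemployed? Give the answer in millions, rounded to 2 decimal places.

About 12.84 million are unemployed.

Let U be the number unemployed. The labor force is E + U, and U/(E+U) = 0.0894.
So U = 0.0894 × 130.83 / (1 − 0.0894) = 11.6962 / 0.9106 ≈ 12.84 million.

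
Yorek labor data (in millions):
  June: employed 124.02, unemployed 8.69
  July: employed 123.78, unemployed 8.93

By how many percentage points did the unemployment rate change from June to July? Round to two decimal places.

June: labor force = 124.02 + 8.69 = 132.71; u = 8.69/132.71 = 6.55%.
July: labor force = 123.78 + 8.93 = 132.71; u = 8.93/132.71 = 6.73%.
Change = 6.73% − 6.55% = +0.18 pp.

The unemployment rate changed by +0.18 percentage points.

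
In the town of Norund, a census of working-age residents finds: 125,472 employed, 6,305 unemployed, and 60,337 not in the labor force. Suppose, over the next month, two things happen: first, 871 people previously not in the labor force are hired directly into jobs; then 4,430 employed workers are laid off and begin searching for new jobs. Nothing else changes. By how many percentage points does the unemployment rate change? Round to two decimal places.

Initially, labor force = 125,472 + 6,305 = 131,777, so u = 6,305/131,777 = 4.78%.
After the first change, employed and labor force both rise by 871; unemployed unchanged → E = 126,343, U = 6,305, labor force = 132,648.
After the second change, employed falls and unemployed rises by 4,430; labor force unchanged → E = 121,913, U = 10,735, labor force = 132,648.
New unemployment rate = 10,735 / 132,648 = 8.09%.
Change = 8.09% − 4.78% = +3.31 percentage points.

The unemployment rate changes by +3.31 percentage points.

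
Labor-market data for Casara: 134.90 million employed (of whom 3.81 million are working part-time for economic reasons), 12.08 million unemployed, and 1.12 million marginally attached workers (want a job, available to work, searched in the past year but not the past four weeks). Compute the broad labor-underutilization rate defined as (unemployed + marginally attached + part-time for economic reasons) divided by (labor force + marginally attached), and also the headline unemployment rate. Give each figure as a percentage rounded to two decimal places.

Broad underutilization rate ≈ 11.49%; headline unemployment rate ≈ 8.22%.

Labor force = 134.90 + 12.08 = 146.98 million.
Numerator = 12.08 + 1.12 + 3.81 = 17.01 million.
Denominator = 146.98 + 1.12 = 148.10 million.
Broad rate = 17.01 / 148.10 = 11.49%.
Headline unemployment rate = 12.08 / 146.98 = 8.22%.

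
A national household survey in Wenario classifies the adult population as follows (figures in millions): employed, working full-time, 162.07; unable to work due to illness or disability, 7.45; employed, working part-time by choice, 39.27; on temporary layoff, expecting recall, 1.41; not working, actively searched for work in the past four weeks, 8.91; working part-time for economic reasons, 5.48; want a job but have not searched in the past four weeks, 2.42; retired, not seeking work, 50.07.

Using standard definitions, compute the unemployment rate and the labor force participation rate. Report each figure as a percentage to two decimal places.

Unemployment rate ≈ 4.75%; labor force participation rate ≈ 78.37%.

Employed = 162.07 + 39.27 + 5.48 = 206.82 million (anyone who worked, including part-time for economic reasons, counts as employed).
Unemployed = 1.41 + 8.91 = 10.32 million (jobless and actively searching, or on temporary layoff).
Labor force = 206.82 + 10.32 = 217.14 million.
Not in labor force = 7.45 + 2.42 + 50.07 = 59.94 million (those not working and not actively searching are outside the labor force — including those who want a job but have given up searching).
Civilian working-age population = 217.14 + 59.94 = 277.08 million.
Unemployment rate = 10.32 / 217.14 = 4.75%.
Labor force participation rate = 217.14 / 277.08 = 78.37%.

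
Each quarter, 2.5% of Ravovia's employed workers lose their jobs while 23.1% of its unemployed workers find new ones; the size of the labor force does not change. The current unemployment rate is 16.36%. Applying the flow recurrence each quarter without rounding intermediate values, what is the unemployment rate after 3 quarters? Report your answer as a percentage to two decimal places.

Unemployment rate after three quarters ≈ 12.48%.

With a fixed labor force, u_{t+1} = u_t + s·(1−u_t) − f·u_t = u_t·(1−s−f) + s.
Here 1−s−f = 0.744 and s = 0.025.
u_1 = 0.163600 × 0.744 + 0.025 = 0.146718.
u_2 = 0.146718 × 0.744 + 0.025 = 0.134158.
u_3 = 0.134158 × 0.744 + 0.025 = 0.124814.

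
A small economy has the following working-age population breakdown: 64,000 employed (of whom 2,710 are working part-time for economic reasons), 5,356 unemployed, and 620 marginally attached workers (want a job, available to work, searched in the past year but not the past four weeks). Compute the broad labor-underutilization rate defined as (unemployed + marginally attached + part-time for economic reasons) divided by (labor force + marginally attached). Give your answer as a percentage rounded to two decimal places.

Labor force = 64,000 + 5,356 = 69,356.
Numerator = 5,356 + 620 + 2,710 = 8,686.
Denominator = 69,356 + 620 = 69,976.
Broad rate = 8,686 / 69,976 = 12.41%.

Broad underutilization rate ≈ 12.41%.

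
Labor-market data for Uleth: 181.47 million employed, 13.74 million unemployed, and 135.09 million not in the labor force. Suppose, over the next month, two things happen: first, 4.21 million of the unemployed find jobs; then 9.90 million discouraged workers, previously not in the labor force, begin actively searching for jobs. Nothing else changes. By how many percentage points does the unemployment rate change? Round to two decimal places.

The unemployment rate changes by +2.43 percentage points.

Initially, labor force = 181.47 + 13.74 = 195.21 million, so u = 13.74/195.21 = 7.04%.
After the first change, unemployed falls and employed rises by 4.21; labor force unchanged → E = 185.68, U = 9.53, labor force = 195.21 million.
After the second change, unemployed and labor force both rise by 9.90 → E = 185.68, U = 19.43, labor force = 205.11 million.
New unemployment rate = 19.43 / 205.11 = 9.47%.
Change = 9.47% − 7.04% = +2.43 percentage points.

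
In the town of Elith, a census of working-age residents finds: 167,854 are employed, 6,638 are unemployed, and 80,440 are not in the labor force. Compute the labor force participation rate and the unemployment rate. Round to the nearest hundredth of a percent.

Labor force = employed + unemployed = 167,854 + 6,638 = 174,492.
Working-age population = 174,492 + 80,440 = 254,932.
Unemployment rate = 6,638 / 174,492 = 3.80%.
Labor force participation rate = 174,492 / 254,932 = 68.45%.

Labor force participation rate ≈ 68.45%; unemployment rate ≈ 3.80%.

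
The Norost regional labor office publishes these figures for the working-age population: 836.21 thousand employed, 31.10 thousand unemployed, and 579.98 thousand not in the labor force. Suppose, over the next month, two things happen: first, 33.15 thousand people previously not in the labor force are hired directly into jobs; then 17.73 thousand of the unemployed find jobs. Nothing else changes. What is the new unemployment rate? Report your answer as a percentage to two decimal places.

Initially, labor force = 836.21 + 31.10 = 867.31 thousand, so u = 31.10/867.31 = 3.59%.
After the first change, employed and labor force both rise by 33.15; unemployed unchanged → E = 869.36, U = 31.10, labor force = 900.46 thousand.
After the second change, unemployed falls and employed rises by 17.73; labor force unchanged → E = 887.09, U = 13.37, labor force = 900.46 thousand.
New unemployment rate = 13.37 / 900.46 = 1.48%.

New unemployment rate ≈ 1.48%.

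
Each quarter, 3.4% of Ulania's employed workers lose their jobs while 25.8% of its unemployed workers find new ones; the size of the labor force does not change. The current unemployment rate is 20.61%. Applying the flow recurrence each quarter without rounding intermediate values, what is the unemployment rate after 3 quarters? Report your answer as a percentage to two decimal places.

Unemployment rate after three quarters ≈ 14.83%.

With a fixed labor force, u_{t+1} = u_t + s·(1−u_t) − f·u_t = u_t·(1−s−f) + s.
Here 1−s−f = 0.708 and s = 0.034.
u_1 = 0.206100 × 0.708 + 0.034 = 0.179919.
u_2 = 0.179919 × 0.708 + 0.034 = 0.161383.
u_3 = 0.161383 × 0.708 + 0.034 = 0.148259.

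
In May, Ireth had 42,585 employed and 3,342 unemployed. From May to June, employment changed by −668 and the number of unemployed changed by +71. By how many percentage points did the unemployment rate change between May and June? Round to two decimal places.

The unemployment rate changed by +0.25 percentage points.

May: labor force = 42,585 + 3,342 = 45,927; u = 3,342/45,927 = 7.28%.
June: labor force = 41,917 + 3,413 = 45,330; u = 3,413/45,330 = 7.53%.
Change = 7.53% − 7.28% = +0.25 pp.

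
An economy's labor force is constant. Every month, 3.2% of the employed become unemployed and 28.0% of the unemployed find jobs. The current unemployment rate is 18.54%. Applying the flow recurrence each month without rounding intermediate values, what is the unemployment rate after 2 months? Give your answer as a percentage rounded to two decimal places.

Unemployment rate after two months ≈ 14.18%.

With a fixed labor force, u_{t+1} = u_t + s·(1−u_t) − f·u_t = u_t·(1−s−f) + s.
Here 1−s−f = 0.688 and s = 0.032.
u_1 = 0.185400 × 0.688 + 0.032 = 0.159555.
u_2 = 0.159555 × 0.688 + 0.032 = 0.141774.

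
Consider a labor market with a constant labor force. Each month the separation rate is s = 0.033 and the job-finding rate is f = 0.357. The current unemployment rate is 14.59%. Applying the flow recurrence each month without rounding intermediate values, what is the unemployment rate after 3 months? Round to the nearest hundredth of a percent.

With a fixed labor force, u_{t+1} = u_t + s·(1−u_t) − f·u_t = u_t·(1−s−f) + s.
Here 1−s−f = 0.610 and s = 0.033.
u_1 = 0.145900 × 0.610 + 0.033 = 0.121999.
u_2 = 0.121999 × 0.610 + 0.033 = 0.107419.
u_3 = 0.107419 × 0.610 + 0.033 = 0.098526.

Unemployment rate after three months ≈ 9.85%.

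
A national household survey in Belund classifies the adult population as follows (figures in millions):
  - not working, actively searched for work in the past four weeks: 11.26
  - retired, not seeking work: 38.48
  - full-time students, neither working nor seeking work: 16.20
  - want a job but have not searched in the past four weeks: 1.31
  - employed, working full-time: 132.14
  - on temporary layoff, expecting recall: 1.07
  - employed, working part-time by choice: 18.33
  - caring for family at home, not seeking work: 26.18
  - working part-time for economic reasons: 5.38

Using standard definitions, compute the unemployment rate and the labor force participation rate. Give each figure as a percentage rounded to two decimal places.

Unemployment rate ≈ 7.33%; labor force participation rate ≈ 67.18%.

Employed = 132.14 + 18.33 + 5.38 = 155.85 million (anyone who worked, including part-time for economic reasons, counts as employed).
Unemployed = 11.26 + 1.07 = 12.33 million (jobless and actively searching, or on temporary layoff).
Labor force = 155.85 + 12.33 = 168.18 million.
Not in labor force = 38.48 + 16.20 + 1.31 + 26.18 = 82.17 million (those not working and not actively searching are outside the labor force — including those who want a job but have given up searching).
Civilian working-age population = 168.18 + 82.17 = 250.35 million.
Unemployment rate = 12.33 / 168.18 = 7.33%.
Labor force participation rate = 168.18 / 250.35 = 67.18%.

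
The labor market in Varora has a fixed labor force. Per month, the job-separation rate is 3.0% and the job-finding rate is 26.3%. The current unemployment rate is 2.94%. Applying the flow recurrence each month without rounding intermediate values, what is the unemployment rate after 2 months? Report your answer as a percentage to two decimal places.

With a fixed labor force, u_{t+1} = u_t + s·(1−u_t) − f·u_t = u_t·(1−s−f) + s.
Here 1−s−f = 0.707 and s = 0.030.
u_1 = 0.029400 × 0.707 + 0.030 = 0.050786.
u_2 = 0.050786 × 0.707 + 0.030 = 0.065906.

Unemployment rate after two months ≈ 6.59%.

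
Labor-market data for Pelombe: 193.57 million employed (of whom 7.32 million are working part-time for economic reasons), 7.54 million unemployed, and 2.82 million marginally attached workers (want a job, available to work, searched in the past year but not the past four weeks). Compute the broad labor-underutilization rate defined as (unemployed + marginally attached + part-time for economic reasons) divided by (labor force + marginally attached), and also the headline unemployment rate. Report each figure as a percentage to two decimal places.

Broad underutilization rate ≈ 8.67%; headline unemployment rate ≈ 3.75%.

Labor force = 193.57 + 7.54 = 201.11 million.
Numerator = 7.54 + 2.82 + 7.32 = 17.68 million.
Denominator = 201.11 + 2.82 = 203.93 million.
Broad rate = 17.68 / 203.93 = 8.67%.
Headline unemployment rate = 7.54 / 201.11 = 3.75%.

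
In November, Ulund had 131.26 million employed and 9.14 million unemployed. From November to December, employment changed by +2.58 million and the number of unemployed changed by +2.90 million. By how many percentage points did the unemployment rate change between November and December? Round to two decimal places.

November: labor force = 131.26 + 9.14 = 140.40; u = 9.14/140.40 = 6.51%.
December: labor force = 133.84 + 12.04 = 145.88; u = 12.04/145.88 = 8.25%.
Change = 8.25% − 6.51% = +1.74 pp.

The unemployment rate changed by +1.74 percentage points.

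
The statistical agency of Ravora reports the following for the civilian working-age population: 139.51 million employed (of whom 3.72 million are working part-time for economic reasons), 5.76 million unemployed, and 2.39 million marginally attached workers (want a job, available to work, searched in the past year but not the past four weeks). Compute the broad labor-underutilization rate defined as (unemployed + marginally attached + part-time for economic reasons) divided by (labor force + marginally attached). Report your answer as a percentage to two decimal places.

Labor force = 139.51 + 5.76 = 145.27 million.
Numerator = 5.76 + 2.39 + 3.72 = 11.87 million.
Denominator = 145.27 + 2.39 = 147.66 million.
Broad rate = 11.87 / 147.66 = 8.04%.

Broad underutilization rate ≈ 8.04%.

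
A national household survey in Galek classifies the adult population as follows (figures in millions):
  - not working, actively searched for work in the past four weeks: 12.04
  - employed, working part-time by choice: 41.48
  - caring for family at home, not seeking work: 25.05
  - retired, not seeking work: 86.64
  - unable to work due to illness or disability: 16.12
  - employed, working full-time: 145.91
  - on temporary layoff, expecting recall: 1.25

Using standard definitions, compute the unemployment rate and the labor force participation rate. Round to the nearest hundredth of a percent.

Unemployment rate ≈ 6.62%; labor force participation rate ≈ 61.09%.

Employed = 41.48 + 145.91 = 187.39 million.
Unemployed = 12.04 + 1.25 = 13.29 million (jobless and actively searching, or on temporary layoff).
Labor force = 187.39 + 13.29 = 200.68 million.
Not in labor force = 25.05 + 86.64 + 16.12 = 127.81 million (those not working and not actively searching are outside the labor force).
Civilian working-age population = 200.68 + 127.81 = 328.49 million.
Unemployment rate = 13.29 / 200.68 = 6.62%.
Labor force participation rate = 200.68 / 328.49 = 61.09%.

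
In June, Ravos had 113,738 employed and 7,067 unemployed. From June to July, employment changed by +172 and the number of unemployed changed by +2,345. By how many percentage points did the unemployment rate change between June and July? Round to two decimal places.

June: labor force = 113,738 + 7,067 = 120,805; u = 7,067/120,805 = 5.85%.
July: labor force = 113,910 + 9,412 = 123,322; u = 9,412/123,322 = 7.63%.
Change = 7.63% − 5.85% = +1.78 pp.

The unemployment rate changed by +1.78 percentage points.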